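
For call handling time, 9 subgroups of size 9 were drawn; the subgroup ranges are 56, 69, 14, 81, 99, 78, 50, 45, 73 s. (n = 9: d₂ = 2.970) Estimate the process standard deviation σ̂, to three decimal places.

R̄ = (56 + 69 + 14 + 81 + 99 + 78 + 50 + 45 + 73) / 9 = 62.7778
σ̂ = R̄ / d₂ = 62.7778 / 2.970 = 21.1373

21.137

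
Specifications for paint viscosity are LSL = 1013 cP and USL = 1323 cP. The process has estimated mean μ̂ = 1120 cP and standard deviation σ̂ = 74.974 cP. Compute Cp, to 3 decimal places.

Cp = (USL − LSL) / (6σ̂) = (1323 − 1013) / (6 × 74.974) = 310.0000 / 449.8440 = 0.6891

0.689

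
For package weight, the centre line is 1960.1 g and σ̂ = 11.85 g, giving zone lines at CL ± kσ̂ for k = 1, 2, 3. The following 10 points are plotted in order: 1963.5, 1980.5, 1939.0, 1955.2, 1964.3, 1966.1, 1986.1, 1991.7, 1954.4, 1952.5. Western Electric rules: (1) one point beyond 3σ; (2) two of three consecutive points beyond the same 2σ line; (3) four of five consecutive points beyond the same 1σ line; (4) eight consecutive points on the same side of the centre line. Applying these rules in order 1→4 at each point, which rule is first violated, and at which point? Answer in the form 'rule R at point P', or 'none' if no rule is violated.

Zone of each point (C = within 1σ̂, B = 1σ̂–2σ̂, A = 2σ̂–3σ̂, * = beyond 3σ̂; sign = side of CL): 1:+C, 2:+B, 3:-B, 4:-C, 5:+C, 6:+C, 7:+A, 8:+A, 9:-C, 10:-C
Rule 2 (two of three consecutive points beyond the same 2σ limit) is satisfied at point 8.

rule 2 at point 8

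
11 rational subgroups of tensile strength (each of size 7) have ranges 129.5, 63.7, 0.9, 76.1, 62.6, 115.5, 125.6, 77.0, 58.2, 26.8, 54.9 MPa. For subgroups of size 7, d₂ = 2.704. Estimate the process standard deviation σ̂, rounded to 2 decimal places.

R̄ = (129.5 + 63.7 + 0.9 + 76.1 + 62.6 + 115.5 + 125.6 + 77.0 + 58.2 + 26.8 + 54.9) / 11 = 71.8909
σ̂ = R̄ / d₂ = 71.8909 / 2.704 = 26.5869

26.59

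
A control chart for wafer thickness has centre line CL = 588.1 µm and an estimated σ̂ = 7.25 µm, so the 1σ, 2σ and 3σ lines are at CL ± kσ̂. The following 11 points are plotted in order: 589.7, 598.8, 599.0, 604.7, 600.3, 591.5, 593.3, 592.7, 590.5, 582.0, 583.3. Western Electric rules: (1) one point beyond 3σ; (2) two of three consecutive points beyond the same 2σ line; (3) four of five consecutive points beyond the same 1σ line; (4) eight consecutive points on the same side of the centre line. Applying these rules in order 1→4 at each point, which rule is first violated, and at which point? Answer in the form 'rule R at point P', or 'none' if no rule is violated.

rule 3 at point 5

Zone of each point (C = within 1σ̂, B = 1σ̂–2σ̂, A = 2σ̂–3σ̂, * = beyond 3σ̂; sign = side of CL): 1:+C, 2:+B, 3:+B, 4:+A, 5:+B, 6:+C, 7:+C, 8:+C, 9:+C, 10:-C, 11:-C
Rule 3 (four of five consecutive points beyond the same 1σ limit) is satisfied at point 5.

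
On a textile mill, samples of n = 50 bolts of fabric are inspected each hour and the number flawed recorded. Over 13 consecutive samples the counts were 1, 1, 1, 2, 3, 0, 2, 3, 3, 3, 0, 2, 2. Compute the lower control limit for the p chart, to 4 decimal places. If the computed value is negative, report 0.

0.0000

p̄ = Σdᵢ / (k·n) = 23 / (13 × 50) = 0.03538
LCL = p̄ − 3·√(p̄(1−p̄)/n) = 0.03538 − 3 × 0.02613 = -0.04300 → 0 (negative, so LCL = 0)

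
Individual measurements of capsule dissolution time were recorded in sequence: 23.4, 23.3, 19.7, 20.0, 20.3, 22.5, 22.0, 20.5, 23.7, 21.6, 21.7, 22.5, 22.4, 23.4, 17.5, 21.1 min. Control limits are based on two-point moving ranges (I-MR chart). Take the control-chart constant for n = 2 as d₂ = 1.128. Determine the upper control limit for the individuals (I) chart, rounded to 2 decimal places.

X̄ = (23.4 + 23.3 + 19.7 + 20.0 + 20.3 + 22.5 + 22.0 + 20.5 + 23.7 + 21.6 + 21.7 + 22.5 + 22.4 + 23.4 + 17.5 + 21.1) / 16 = 21.6000
Moving ranges: 0.1, 3.6, 0.3, 0.3, 2.2, 0.5, 1.5, 3.2, 2.1, 0.1, 0.8, 0.1, 1.0, 5.9, 3.6; M̄R̄ = 25.3000 / 15 = 1.6867
UCL = X̄ + 3·M̄R̄/d₂ = 21.6000 + 3 × 1.6867 / 1.128 = 26.0858

26.09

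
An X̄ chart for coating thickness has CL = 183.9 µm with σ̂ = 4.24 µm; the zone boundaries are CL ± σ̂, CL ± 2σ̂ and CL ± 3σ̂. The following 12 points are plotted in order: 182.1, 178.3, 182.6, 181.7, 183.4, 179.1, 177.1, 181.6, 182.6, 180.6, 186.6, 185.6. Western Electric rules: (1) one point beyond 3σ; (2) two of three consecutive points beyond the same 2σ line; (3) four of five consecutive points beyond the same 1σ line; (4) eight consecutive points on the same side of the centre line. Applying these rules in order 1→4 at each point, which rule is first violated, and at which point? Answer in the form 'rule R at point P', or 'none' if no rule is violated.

rule 4 at point 8

Zone of each point (C = within 1σ̂, B = 1σ̂–2σ̂, A = 2σ̂–3σ̂, * = beyond 3σ̂; sign = side of CL): 1:-C, 2:-B, 3:-C, 4:-C, 5:-C, 6:-B, 7:-B, 8:-C, 9:-C, 10:-C, 11:+C, 12:+C
Rule 4 (eight consecutive points on the same side of the centre line) is satisfied at point 8.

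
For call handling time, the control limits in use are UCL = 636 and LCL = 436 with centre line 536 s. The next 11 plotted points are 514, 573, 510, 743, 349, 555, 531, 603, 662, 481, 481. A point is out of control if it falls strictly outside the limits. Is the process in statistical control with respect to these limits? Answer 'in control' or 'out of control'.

out of control

Compare each point to [436, 636]: sample 4 = 743 > UCL; sample 5 = 349 < LCL; sample 9 = 662 > UCL.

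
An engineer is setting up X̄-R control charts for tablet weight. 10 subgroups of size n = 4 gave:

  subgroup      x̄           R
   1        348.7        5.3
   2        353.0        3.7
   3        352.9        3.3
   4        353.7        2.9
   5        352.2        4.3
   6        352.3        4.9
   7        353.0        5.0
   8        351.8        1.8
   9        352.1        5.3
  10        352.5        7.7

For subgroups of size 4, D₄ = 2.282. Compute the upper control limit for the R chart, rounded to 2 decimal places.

R̄ = (5.3 + 3.7 + 3.3 + 2.9 + 4.3 + 4.9 + 5.0 + 1.8 + 5.3 + 7.7) / 10 = 44.2000 / 10 = 4.4200
UCL_R = D₄·R̄ = 2.282 × 4.4200 = 10.0864

10.09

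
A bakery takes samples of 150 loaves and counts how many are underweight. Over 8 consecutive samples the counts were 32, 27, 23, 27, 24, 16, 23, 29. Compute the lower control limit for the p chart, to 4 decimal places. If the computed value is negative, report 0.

p̄ = Σdᵢ / (k·n) = 201 / (8 × 150) = 0.16750
LCL = p̄ − 3·√(p̄(1−p̄)/n) = 0.16750 − 3 × 0.03049 = 0.07603

0.0760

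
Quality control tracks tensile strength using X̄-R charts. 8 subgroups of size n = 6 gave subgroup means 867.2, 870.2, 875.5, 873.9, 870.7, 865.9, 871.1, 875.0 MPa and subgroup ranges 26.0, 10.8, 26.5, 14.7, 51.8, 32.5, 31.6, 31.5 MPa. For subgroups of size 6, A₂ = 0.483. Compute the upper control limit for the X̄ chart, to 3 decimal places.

884.796

X̄̄ = (867.2 + 870.2 + 875.5 + 873.9 + 870.7 + 865.9 + 871.1 + 875.0) / 8 = 6969.5000 / 8 = 871.1875
R̄ = (26.0 + 10.8 + 26.5 + 14.7 + 51.8 + 32.5 + 31.6 + 31.5) / 8 = 225.4000 / 8 = 28.1750
UCL = X̄̄ + A₂·R̄ = 871.1875 + 0.483 × 28.1750 = 884.7960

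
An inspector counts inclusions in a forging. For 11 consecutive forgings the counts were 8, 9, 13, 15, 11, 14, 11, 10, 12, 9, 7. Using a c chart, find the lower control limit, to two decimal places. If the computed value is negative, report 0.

c̄ = (8 + 9 + 13 + 15 + 11 + 14 + 11 + 10 + 12 + 9 + 7) / 11 = 119 / 11 = 10.8182
LCL = c̄ − 3√c̄ = 10.8182 − 3 × 3.2891 = 0.9509

0.95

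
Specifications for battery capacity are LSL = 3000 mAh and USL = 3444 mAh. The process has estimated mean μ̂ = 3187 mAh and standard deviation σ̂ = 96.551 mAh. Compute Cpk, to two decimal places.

Cpu = (USL − μ̂) / (3σ̂) = (3444 − 3187) / (3 × 96.551) = 0.8873; Cpl = (μ̂ − LSL) / (3σ̂) = (3187 − 3000) / (3 × 96.551) = 0.6456; Cpk = min(Cpu, Cpl) = 0.6456

0.65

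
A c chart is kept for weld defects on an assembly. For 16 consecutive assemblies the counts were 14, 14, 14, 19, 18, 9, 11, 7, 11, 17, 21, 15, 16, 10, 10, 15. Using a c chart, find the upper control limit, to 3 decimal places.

24.962

c̄ = (14 + 14 + 14 + 19 + 18 + 9 + 11 + 7 + 11 + 17 + 21 + 15 + 16 + 10 + 10 + 15) / 16 = 221 / 16 = 13.8125
UCL = c̄ + 3√c̄ = 13.8125 + 3 × √13.8125 = 13.8125 + 3 × 3.7165 = 24.9621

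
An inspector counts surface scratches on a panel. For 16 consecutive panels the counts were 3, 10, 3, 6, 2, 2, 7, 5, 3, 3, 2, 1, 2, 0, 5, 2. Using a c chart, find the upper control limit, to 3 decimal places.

9.112

c̄ = (3 + 10 + 3 + 6 + 2 + 2 + 7 + 5 + 3 + 3 + 2 + 1 + 2 + 0 + 5 + 2) / 16 = 56 / 16 = 3.5000
UCL = c̄ + 3√c̄ = 3.5000 + 3 × √3.5000 = 3.5000 + 3 × 1.8708 = 9.1125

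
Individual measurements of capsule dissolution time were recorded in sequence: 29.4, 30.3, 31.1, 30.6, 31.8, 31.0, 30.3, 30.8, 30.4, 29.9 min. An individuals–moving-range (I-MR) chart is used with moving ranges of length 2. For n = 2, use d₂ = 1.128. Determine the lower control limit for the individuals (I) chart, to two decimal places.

28.70

X̄ = (29.4 + 30.3 + 31.1 + 30.6 + 31.8 + 31.0 + 30.3 + 30.8 + 30.4 + 29.9) / 10 = 30.5600
Moving ranges: 0.9, 0.8, 0.5, 1.2, 0.8, 0.7, 0.5, 0.4, 0.5; M̄R̄ = 6.3000 / 9 = 0.7000
LCL = X̄ − 3·M̄R̄/d₂ = 30.5600 − 3 × 0.7000 / 1.128 = 28.6983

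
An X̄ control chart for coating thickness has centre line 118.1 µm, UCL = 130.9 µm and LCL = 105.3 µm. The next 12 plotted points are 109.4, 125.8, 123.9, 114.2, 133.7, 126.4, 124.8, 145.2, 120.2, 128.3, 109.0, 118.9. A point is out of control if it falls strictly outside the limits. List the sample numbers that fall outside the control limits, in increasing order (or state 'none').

5, 8

Compare each point to [105.3, 130.9]: sample 5 = 133.7 > UCL; sample 8 = 145.2 > UCL.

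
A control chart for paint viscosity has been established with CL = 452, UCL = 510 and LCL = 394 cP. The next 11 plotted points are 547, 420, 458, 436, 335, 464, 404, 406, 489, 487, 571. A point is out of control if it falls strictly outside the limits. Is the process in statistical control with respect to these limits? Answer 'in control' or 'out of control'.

out of control

Compare each point to [394, 510]: sample 1 = 547 > UCL; sample 5 = 335 < LCL; sample 11 = 571 > UCL.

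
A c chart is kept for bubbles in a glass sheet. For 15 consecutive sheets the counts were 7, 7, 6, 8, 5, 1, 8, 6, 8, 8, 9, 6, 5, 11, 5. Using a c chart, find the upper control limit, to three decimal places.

c̄ = (7 + 7 + 6 + 8 + 5 + 1 + 8 + 6 + 8 + 8 + 9 + 6 + 5 + 11 + 5) / 15 = 100 / 15 = 6.6667
UCL = c̄ + 3√c̄ = 6.6667 + 3 × √6.6667 = 6.6667 + 3 × 2.5820 = 14.4126

14.413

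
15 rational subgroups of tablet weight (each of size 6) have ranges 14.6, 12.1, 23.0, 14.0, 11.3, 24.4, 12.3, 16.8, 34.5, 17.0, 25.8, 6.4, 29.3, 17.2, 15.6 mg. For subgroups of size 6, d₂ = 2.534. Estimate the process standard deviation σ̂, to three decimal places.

7.217

R̄ = (14.6 + 12.1 + 23.0 + 14.0 + 11.3 + 24.4 + 12.3 + 16.8 + 34.5 + 17.0 + 25.8 + 6.4 + 29.3 + 17.2 + 15.6) / 15 = 18.2867
σ̂ = R̄ / d₂ = 18.2867 / 2.534 = 7.2165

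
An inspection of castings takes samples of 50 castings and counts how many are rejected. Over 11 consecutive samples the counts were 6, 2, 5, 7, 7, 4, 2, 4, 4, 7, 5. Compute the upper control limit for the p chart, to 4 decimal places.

p̄ = Σdᵢ / (k·n) = 53 / (11 × 50) = 0.09636
UCL = p̄ + 3·√(p̄(1−p̄)/n) = 0.09636 + 3 × √(0.09636×0.90364/50) = 0.09636 + 3 × 0.04173 = 0.22156

0.2216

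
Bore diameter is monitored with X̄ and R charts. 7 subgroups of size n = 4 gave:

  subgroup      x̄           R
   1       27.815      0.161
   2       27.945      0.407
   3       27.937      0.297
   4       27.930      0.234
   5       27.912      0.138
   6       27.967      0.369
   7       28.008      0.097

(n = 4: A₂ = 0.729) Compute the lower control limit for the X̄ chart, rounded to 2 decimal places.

27.75

X̄̄ = (27.815 + 27.945 + 27.937 + 27.930 + 27.912 + 27.967 + 28.008) / 7 = 195.5140 / 7 = 27.9306
R̄ = (0.161 + 0.407 + 0.297 + 0.234 + 0.138 + 0.369 + 0.097) / 7 = 1.7030 / 7 = 0.2433
LCL = X̄̄ − A₂·R̄ = 27.9306 − 0.729 × 0.2433 = 27.7532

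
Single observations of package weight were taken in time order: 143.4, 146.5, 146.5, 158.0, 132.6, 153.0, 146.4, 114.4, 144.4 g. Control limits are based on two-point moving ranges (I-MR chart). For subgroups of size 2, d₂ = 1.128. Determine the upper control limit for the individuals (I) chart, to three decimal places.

X̄ = (143.4 + 146.5 + 146.5 + 158.0 + 132.6 + 153.0 + 146.4 + 114.4 + 144.4) / 9 = 142.8000
Moving ranges: 3.1, 0.0, 11.5, 25.4, 20.4, 6.6, 32.0, 30.0; M̄R̄ = 129.0000 / 8 = 16.1250
UCL = X̄ + 3·M̄R̄/d₂ = 142.8000 + 3 × 16.1250 / 1.128 = 185.6856

185.686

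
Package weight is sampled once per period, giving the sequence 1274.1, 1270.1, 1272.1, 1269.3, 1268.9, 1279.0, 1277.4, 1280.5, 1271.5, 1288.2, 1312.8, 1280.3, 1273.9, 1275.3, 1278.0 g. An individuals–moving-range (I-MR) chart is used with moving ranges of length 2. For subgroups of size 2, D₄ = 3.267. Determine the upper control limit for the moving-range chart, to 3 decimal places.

27.373

Moving ranges: 4.0, 2.0, 2.8, 0.4, 10.1, 1.6, 3.1, 9.0, 16.7, 24.6, 32.5, 6.4, 1.4, 2.7; M̄R̄ = 117.3000 / 14 = 8.3786
UCL_MR = D₄·M̄R̄ = 3.267 × 8.3786 = 27.3728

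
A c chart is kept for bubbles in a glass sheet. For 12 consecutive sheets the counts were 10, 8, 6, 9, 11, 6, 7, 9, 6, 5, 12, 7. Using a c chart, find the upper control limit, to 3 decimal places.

16.485

c̄ = (10 + 8 + 6 + 9 + 11 + 6 + 7 + 9 + 6 + 5 + 12 + 7) / 12 = 96 / 12 = 8.0000
UCL = c̄ + 3√c̄ = 8.0000 + 3 × √8.0000 = 8.0000 + 3 × 2.8284 = 16.4853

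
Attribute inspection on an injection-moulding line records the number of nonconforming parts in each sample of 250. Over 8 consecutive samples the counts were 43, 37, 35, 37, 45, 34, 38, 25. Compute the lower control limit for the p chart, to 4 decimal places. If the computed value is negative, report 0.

p̄ = Σdᵢ / (k·n) = 294 / (8 × 250) = 0.14700
LCL = p̄ − 3·√(p̄(1−p̄)/n) = 0.14700 − 3 × 0.02240 = 0.07981

0.0798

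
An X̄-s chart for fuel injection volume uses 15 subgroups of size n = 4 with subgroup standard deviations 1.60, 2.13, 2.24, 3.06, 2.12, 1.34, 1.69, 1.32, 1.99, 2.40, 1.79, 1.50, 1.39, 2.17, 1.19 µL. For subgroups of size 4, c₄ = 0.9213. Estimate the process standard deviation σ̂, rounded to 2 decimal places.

2.02

s̄ = (1.60 + 2.13 + 2.24 + 3.06 + 2.12 + 1.34 + 1.69 + 1.32 + 1.99 + 2.40 + 1.79 + 1.50 + 1.39 + 2.17 + 1.19) / 15 = 1.8620
σ̂ = s̄ / c₄ = 1.8620 / 0.9213 = 2.0211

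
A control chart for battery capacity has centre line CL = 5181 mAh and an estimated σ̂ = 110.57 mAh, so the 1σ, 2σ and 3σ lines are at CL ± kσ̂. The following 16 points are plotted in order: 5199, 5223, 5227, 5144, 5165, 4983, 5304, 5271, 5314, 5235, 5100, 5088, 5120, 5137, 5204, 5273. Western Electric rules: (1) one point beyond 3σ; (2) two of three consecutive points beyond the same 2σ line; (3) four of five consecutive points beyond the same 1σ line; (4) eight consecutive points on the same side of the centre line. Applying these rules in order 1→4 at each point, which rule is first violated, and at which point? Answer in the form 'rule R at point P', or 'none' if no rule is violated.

none

Zone of each point (C = within 1σ̂, B = 1σ̂–2σ̂, A = 2σ̂–3σ̂, * = beyond 3σ̂; sign = side of CL): 1:+C, 2:+C, 3:+C, 4:-C, 5:-C, 6:-B, 7:+B, 8:+C, 9:+B, 10:+C, 11:-C, 12:-C, 13:-C, 14:-C, 15:+C, 16:+C
No rule fires across all 16 points.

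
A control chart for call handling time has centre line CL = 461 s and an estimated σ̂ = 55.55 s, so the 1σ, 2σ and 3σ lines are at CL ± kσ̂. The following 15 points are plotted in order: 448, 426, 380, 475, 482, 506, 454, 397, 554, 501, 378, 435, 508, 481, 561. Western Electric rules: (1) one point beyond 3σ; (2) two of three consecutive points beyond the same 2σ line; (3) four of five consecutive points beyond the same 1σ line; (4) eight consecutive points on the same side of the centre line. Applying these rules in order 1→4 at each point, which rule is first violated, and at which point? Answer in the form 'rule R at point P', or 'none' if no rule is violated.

Zone of each point (C = within 1σ̂, B = 1σ̂–2σ̂, A = 2σ̂–3σ̂, * = beyond 3σ̂; sign = side of CL): 1:-C, 2:-C, 3:-B, 4:+C, 5:+C, 6:+C, 7:-C, 8:-B, 9:+B, 10:+C, 11:-B, 12:-C, 13:+C, 14:+C, 15:+B
No rule fires across all 15 points.

none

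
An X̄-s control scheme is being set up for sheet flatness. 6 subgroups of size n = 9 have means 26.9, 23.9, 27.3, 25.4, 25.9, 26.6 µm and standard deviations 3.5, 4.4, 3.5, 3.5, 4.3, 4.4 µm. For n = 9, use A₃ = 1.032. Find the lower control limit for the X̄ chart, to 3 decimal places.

21.941

X̄̄ = (26.9 + 23.9 + 27.3 + 25.4 + 25.9 + 26.6) / 6 = 26.0000
s̄ = (3.5 + 4.4 + 3.5 + 3.5 + 4.3 + 4.4) / 6 = 3.9333
LCL = X̄̄ − A₃·s̄ = 26.0000 − 1.032 × 3.9333 = 21.9408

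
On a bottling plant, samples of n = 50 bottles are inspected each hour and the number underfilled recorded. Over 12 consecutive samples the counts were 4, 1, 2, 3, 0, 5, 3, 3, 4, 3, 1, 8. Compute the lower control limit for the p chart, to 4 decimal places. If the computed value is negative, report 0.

p̄ = Σdᵢ / (k·n) = 37 / (12 × 50) = 0.06167
LCL = p̄ − 3·√(p̄(1−p̄)/n) = 0.06167 − 3 × 0.03402 = -0.04039 → 0 (negative, so LCL = 0)

0.0000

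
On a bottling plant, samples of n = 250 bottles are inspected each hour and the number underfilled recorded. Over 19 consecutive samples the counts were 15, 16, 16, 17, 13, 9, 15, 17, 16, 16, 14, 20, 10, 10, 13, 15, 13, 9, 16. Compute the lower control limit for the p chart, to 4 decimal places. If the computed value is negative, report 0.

p̄ = Σdᵢ / (k·n) = 270 / (19 × 250) = 0.05684
LCL = p̄ − 3·√(p̄(1−p̄)/n) = 0.05684 − 3 × 0.01464 = 0.01291

0.0129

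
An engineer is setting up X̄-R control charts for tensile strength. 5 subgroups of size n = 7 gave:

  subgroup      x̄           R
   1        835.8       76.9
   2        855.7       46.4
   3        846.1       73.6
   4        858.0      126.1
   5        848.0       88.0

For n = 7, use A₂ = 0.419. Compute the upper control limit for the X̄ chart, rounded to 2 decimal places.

883.16

X̄̄ = (835.8 + 855.7 + 846.1 + 858.0 + 848.0) / 5 = 4243.6000 / 5 = 848.7200
R̄ = (76.9 + 46.4 + 73.6 + 126.1 + 88.0) / 5 = 411.0000 / 5 = 82.2000
UCL = X̄̄ + A₂·R̄ = 848.7200 + 0.419 × 82.2000 = 883.1618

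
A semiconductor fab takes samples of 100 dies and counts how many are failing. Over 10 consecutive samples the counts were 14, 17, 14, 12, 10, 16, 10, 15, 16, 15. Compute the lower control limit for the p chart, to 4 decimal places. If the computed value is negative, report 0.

0.0352

p̄ = Σdᵢ / (k·n) = 139 / (10 × 100) = 0.13900
LCL = p̄ − 3·√(p̄(1−p̄)/n) = 0.13900 − 3 × 0.03459 = 0.03522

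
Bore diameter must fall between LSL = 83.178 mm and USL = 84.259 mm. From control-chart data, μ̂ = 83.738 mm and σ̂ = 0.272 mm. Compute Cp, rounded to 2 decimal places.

0.66

Cp = (USL − LSL) / (6σ̂) = (84.259 − 83.178) / (6 × 0.272) = 1.0810 / 1.6320 = 0.6624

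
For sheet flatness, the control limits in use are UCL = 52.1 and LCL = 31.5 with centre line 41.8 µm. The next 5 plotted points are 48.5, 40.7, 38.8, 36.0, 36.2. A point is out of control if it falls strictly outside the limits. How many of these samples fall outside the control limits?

All 5 points lie within [31.5, 52.1].

0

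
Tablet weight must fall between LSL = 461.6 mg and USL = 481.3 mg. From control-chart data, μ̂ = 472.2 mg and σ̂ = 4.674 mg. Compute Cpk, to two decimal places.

Cpu = (USL − μ̂) / (3σ̂) = (481.3 − 472.2) / (3 × 4.674) = 0.6490; Cpl = (μ̂ − LSL) / (3σ̂) = (472.2 − 461.6) / (3 × 4.674) = 0.7560; Cpk = min(Cpu, Cpl) = 0.6490

0.65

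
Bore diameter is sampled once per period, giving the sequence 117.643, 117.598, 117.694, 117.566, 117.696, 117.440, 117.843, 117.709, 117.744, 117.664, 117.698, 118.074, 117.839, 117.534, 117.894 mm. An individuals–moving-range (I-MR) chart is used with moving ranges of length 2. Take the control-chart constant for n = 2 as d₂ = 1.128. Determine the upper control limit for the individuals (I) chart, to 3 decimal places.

118.206

X̄ = (117.643 + 117.598 + 117.694 + 117.566 + 117.696 + 117.440 + 117.843 + 117.709 + 117.744 + 117.664 + 117.698 + 118.074 + 117.839 + 117.534 + 117.894) / 15 = 117.7091
Moving ranges: 0.045, 0.096, 0.128, 0.130, 0.256, 0.403, 0.134, 0.035, 0.080, 0.034, 0.376, 0.235, 0.305, 0.360; M̄R̄ = 2.6170 / 14 = 0.1869
UCL = X̄ + 3·M̄R̄/d₂ = 117.7091 + 3 × 0.1869 / 1.128 = 118.2062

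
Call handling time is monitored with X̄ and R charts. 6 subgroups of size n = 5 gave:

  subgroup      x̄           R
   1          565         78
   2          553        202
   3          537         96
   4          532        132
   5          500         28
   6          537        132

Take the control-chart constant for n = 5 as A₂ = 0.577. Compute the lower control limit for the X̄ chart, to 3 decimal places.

X̄̄ = (565 + 553 + 537 + 532 + 500 + 537) / 6 = 3224.0000 / 6 = 537.3333
R̄ = (78 + 202 + 96 + 132 + 28 + 132) / 6 = 668.0000 / 6 = 111.3333
LCL = X̄̄ − A₂·R̄ = 537.3333 − 0.577 × 111.3333 = 473.0940

473.094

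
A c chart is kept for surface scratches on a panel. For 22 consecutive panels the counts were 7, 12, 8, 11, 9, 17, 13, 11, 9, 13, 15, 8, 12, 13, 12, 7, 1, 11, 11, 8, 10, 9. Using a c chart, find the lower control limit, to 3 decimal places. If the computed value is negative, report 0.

0.682

c̄ = (7 + 12 + 8 + 11 + 9 + 17 + 13 + 11 + 9 + 13 + 15 + 8 + 12 + 13 + 12 + 7 + 1 + 11 + 11 + 8 + 10 + 9) / 22 = 227 / 22 = 10.3182
LCL = c̄ − 3√c̄ = 10.3182 − 3 × 3.2122 = 0.6816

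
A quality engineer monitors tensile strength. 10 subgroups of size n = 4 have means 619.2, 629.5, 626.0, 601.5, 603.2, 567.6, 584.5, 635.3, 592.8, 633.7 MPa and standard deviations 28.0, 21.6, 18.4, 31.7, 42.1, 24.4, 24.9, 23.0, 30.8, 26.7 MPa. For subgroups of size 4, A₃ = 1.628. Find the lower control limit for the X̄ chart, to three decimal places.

X̄̄ = (619.2 + 629.5 + 626.0 + 601.5 + 603.2 + 567.6 + 584.5 + 635.3 + 592.8 + 633.7) / 10 = 609.3300
s̄ = (28.0 + 21.6 + 18.4 + 31.7 + 42.1 + 24.4 + 24.9 + 23.0 + 30.8 + 26.7) / 10 = 27.1600
LCL = X̄̄ − A₃·s̄ = 609.3300 − 1.628 × 27.1600 = 565.1135

565.114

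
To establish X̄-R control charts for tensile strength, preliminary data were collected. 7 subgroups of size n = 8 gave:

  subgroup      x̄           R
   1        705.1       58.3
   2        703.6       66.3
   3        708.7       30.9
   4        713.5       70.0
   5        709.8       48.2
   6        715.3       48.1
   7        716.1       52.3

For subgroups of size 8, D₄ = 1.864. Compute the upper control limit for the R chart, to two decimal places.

R̄ = (58.3 + 66.3 + 30.9 + 70.0 + 48.2 + 48.1 + 52.3) / 7 = 374.1000 / 7 = 53.4429
UCL_R = D₄·R̄ = 1.864 × 53.4429 = 99.6175

99.62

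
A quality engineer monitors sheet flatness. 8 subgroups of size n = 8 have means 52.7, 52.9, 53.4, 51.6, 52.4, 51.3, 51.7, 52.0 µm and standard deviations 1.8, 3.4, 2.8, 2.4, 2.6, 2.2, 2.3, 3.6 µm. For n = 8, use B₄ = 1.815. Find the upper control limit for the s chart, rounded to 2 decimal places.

s̄ = (1.8 + 3.4 + 2.8 + 2.4 + 2.6 + 2.2 + 2.3 + 3.6) / 8 = 2.6375
UCL_s = B₄·s̄ = 1.815 × 2.6375 = 4.7871

4.79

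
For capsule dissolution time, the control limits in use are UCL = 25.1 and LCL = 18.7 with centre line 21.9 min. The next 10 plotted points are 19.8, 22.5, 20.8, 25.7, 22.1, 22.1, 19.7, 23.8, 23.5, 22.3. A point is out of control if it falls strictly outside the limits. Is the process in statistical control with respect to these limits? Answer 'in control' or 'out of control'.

out of control

Compare each point to [18.7, 25.1]: sample 4 = 25.7 > UCL.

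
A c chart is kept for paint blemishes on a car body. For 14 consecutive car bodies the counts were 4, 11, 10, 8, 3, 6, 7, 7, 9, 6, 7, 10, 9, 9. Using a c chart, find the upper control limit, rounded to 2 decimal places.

c̄ = (4 + 11 + 10 + 8 + 3 + 6 + 7 + 7 + 9 + 6 + 7 + 10 + 9 + 9) / 14 = 106 / 14 = 7.5714
UCL = c̄ + 3√c̄ = 7.5714 + 3 × √7.5714 = 7.5714 + 3 × 2.7516 = 15.8263

15.83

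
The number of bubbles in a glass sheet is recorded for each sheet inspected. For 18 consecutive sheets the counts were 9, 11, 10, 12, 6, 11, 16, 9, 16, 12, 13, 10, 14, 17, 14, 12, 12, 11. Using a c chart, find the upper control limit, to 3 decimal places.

c̄ = (9 + 11 + 10 + 12 + 6 + 11 + 16 + 9 + 16 + 12 + 13 + 10 + 14 + 17 + 14 + 12 + 12 + 11) / 18 = 215 / 18 = 11.9444
UCL = c̄ + 3√c̄ = 11.9444 + 3 × √11.9444 = 11.9444 + 3 × 3.4561 = 22.3127

22.313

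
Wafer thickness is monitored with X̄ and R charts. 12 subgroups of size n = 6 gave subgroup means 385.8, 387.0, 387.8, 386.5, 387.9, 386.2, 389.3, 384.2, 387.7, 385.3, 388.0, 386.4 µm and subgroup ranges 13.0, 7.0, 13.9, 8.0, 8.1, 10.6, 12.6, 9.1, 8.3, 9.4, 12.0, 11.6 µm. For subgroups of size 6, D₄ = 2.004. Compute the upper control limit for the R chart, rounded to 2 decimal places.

R̄ = (13.0 + 7.0 + 13.9 + 8.0 + 8.1 + 10.6 + 12.6 + 9.1 + 8.3 + 9.4 + 12.0 + 11.6) / 12 = 123.6000 / 12 = 10.3000
UCL_R = D₄·R̄ = 2.004 × 10.3000 = 20.6412

20.64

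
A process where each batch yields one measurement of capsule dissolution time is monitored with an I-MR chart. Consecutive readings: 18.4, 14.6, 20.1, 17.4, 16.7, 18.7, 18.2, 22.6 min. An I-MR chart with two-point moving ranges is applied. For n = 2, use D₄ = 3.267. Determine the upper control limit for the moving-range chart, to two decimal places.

Moving ranges: 3.8, 5.5, 2.7, 0.7, 2.0, 0.5, 4.4; M̄R̄ = 19.6000 / 7 = 2.8000
UCL_MR = D₄·M̄R̄ = 3.267 × 2.8000 = 9.1476

9.15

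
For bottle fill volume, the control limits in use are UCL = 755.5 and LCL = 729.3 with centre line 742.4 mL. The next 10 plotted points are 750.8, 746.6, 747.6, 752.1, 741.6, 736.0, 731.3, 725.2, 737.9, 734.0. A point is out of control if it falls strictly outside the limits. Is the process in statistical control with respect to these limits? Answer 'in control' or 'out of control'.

Compare each point to [729.3, 755.5]: sample 8 = 725.2 < LCL.

out of control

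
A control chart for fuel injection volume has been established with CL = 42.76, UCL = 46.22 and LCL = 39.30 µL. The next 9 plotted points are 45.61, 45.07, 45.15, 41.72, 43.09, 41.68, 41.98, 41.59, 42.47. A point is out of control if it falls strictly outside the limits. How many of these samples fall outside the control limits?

0

All 9 points lie within [39.30, 46.22].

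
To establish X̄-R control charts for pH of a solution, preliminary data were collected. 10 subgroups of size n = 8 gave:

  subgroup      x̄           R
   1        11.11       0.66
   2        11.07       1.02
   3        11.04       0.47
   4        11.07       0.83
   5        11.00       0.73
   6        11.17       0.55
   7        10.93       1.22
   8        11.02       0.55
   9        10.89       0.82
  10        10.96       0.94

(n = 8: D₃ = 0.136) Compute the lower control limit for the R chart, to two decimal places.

0.11

R̄ = (0.66 + 1.02 + 0.47 + 0.83 + 0.73 + 0.55 + 1.22 + 0.55 + 0.82 + 0.94) / 10 = 7.7900 / 10 = 0.7790
LCL_R = D₃·R̄ = 0.136 × 0.7790 = 0.1059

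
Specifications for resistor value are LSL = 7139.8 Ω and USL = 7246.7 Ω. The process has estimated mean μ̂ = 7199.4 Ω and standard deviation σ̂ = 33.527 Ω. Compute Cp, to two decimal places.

Cp = (USL − LSL) / (6σ̂) = (7246.7 − 7139.8) / (6 × 33.527) = 106.9000 / 201.1620 = 0.5314

0.53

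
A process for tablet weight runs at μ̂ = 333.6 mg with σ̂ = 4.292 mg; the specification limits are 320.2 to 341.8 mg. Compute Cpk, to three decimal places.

0.637

Cpu = (USL − μ̂) / (3σ̂) = (341.8 − 333.6) / (3 × 4.292) = 0.6368; Cpl = (μ̂ − LSL) / (3σ̂) = (333.6 − 320.2) / (3 × 4.292) = 1.0407; Cpk = min(Cpu, Cpl) = 0.6368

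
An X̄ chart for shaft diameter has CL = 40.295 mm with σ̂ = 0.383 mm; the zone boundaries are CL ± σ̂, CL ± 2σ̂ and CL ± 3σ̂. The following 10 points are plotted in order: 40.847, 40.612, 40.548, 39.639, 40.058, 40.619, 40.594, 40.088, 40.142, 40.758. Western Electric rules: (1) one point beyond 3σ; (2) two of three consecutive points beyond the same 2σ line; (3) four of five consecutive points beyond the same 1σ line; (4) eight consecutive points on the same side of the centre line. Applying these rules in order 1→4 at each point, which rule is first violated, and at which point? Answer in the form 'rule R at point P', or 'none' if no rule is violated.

none

Zone of each point (C = within 1σ̂, B = 1σ̂–2σ̂, A = 2σ̂–3σ̂, * = beyond 3σ̂; sign = side of CL): 1:+B, 2:+C, 3:+C, 4:-B, 5:-C, 6:+C, 7:+C, 8:-C, 9:-C, 10:+B
No rule fires across all 10 points.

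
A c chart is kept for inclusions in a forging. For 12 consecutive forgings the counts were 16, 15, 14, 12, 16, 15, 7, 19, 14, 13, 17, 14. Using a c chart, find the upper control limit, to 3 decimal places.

c̄ = (16 + 15 + 14 + 12 + 16 + 15 + 7 + 19 + 14 + 13 + 17 + 14) / 12 = 172 / 12 = 14.3333
UCL = c̄ + 3√c̄ = 14.3333 + 3 × √14.3333 = 14.3333 + 3 × 3.7859 = 25.6912

25.691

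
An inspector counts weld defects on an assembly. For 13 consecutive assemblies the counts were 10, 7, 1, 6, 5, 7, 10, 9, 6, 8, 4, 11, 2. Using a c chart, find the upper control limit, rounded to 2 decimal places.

14.33

c̄ = (10 + 7 + 1 + 6 + 5 + 7 + 10 + 9 + 6 + 8 + 4 + 11 + 2) / 13 = 86 / 13 = 6.6154
UCL = c̄ + 3√c̄ = 6.6154 + 3 × √6.6154 = 6.6154 + 3 × 2.5720 = 14.3315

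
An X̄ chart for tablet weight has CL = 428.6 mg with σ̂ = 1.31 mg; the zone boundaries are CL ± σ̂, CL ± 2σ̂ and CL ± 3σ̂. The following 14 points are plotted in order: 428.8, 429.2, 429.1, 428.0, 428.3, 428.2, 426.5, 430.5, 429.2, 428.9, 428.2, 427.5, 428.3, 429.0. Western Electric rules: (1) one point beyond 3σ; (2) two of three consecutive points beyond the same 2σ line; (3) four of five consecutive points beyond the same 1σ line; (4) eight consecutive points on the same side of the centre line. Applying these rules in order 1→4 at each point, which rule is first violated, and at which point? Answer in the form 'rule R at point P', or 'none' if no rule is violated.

Zone of each point (C = within 1σ̂, B = 1σ̂–2σ̂, A = 2σ̂–3σ̂, * = beyond 3σ̂; sign = side of CL): 1:+C, 2:+C, 3:+C, 4:-C, 5:-C, 6:-C, 7:-B, 8:+B, 9:+C, 10:+C, 11:-C, 12:-C, 13:-C, 14:+C
No rule fires across all 14 points.

none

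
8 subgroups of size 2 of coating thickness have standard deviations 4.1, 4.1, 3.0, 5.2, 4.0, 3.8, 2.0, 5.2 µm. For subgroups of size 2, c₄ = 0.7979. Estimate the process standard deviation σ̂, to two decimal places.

s̄ = (4.1 + 4.1 + 3.0 + 5.2 + 4.0 + 3.8 + 2.0 + 5.2) / 8 = 3.9250
σ̂ = s̄ / c₄ = 3.9250 / 0.7979 = 4.9192

4.92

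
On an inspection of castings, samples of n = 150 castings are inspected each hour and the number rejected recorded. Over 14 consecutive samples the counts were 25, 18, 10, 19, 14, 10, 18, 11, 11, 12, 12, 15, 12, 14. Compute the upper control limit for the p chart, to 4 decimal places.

0.1678

p̄ = Σdᵢ / (k·n) = 201 / (14 × 150) = 0.09571
UCL = p̄ + 3·√(p̄(1−p̄)/n) = 0.09571 + 3 × √(0.09571×0.90429/150) = 0.09571 + 3 × 0.02402 = 0.16778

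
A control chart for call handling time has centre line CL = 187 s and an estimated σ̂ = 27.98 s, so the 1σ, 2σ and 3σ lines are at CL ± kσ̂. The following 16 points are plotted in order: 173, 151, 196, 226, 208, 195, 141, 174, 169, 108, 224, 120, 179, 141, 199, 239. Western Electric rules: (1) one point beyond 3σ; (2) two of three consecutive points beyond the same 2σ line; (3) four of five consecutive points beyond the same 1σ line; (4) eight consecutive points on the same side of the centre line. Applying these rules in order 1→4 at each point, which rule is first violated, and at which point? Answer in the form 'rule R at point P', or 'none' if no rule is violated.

Zone of each point (C = within 1σ̂, B = 1σ̂–2σ̂, A = 2σ̂–3σ̂, * = beyond 3σ̂; sign = side of CL): 1:-C, 2:-B, 3:+C, 4:+B, 5:+C, 6:+C, 7:-B, 8:-C, 9:-C, 10:-A, 11:+B, 12:-A, 13:-C, 14:-B, 15:+C, 16:+B
Rule 2 (two of three consecutive points beyond the same 2σ limit) is satisfied at point 12.

rule 2 at point 12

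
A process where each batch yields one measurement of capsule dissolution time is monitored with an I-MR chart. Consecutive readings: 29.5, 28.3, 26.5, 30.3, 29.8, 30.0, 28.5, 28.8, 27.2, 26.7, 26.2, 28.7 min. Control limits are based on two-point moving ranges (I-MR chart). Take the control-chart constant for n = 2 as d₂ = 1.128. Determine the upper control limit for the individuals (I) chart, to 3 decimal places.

X̄ = (29.5 + 28.3 + 26.5 + 30.3 + 29.8 + 30.0 + 28.5 + 28.8 + 27.2 + 26.7 + 26.2 + 28.7) / 12 = 28.3750
Moving ranges: 1.2, 1.8, 3.8, 0.5, 0.2, 1.5, 0.3, 1.6, 0.5, 0.5, 2.5; M̄R̄ = 14.4000 / 11 = 1.3091
UCL = X̄ + 3·M̄R̄/d₂ = 28.3750 + 3 × 1.3091 / 1.128 = 31.8566

31.857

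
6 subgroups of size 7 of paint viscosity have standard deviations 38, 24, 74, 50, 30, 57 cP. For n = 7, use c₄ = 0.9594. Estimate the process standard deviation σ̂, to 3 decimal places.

47.425

s̄ = (38 + 24 + 74 + 50 + 30 + 57) / 6 = 45.5000
σ̂ = s̄ / c₄ = 45.5000 / 0.9594 = 47.4255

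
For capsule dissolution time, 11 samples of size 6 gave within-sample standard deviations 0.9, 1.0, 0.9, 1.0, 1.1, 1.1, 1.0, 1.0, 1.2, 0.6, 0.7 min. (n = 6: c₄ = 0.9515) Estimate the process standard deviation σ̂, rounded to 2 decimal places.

s̄ = (0.9 + 1.0 + 0.9 + 1.0 + 1.1 + 1.1 + 1.0 + 1.0 + 1.2 + 0.6 + 0.7) / 11 = 0.9545
σ̂ = s̄ / c₄ = 0.9545 / 0.9515 = 1.0032

1.00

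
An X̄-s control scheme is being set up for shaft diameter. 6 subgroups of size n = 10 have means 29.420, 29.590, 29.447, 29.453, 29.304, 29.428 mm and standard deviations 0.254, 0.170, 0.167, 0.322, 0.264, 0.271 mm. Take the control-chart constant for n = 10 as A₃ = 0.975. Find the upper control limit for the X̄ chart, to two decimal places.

X̄̄ = (29.420 + 29.590 + 29.447 + 29.453 + 29.304 + 29.428) / 6 = 29.4403
s̄ = (0.254 + 0.170 + 0.167 + 0.322 + 0.264 + 0.271) / 6 = 0.2413
UCL = X̄̄ + A₃·s̄ = 29.4403 + 0.975 × 0.2413 = 29.6756

29.68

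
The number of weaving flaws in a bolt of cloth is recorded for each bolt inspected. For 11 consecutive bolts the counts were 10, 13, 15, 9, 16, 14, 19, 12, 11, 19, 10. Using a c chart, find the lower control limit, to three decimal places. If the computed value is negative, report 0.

2.450

c̄ = (10 + 13 + 15 + 9 + 16 + 14 + 19 + 12 + 11 + 19 + 10) / 11 = 148 / 11 = 13.4545
LCL = c̄ − 3√c̄ = 13.4545 − 3 × 3.6680 = 2.4504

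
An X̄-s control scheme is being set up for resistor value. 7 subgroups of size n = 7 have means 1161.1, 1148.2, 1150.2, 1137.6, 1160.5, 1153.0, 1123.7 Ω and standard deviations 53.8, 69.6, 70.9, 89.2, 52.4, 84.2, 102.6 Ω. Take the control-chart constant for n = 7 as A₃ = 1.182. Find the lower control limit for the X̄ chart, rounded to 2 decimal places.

X̄̄ = (1161.1 + 1148.2 + 1150.2 + 1137.6 + 1160.5 + 1153.0 + 1123.7) / 7 = 1147.7571
s̄ = (53.8 + 69.6 + 70.9 + 89.2 + 52.4 + 84.2 + 102.6) / 7 = 74.6714
LCL = X̄̄ − A₃·s̄ = 1147.7571 − 1.182 × 74.6714 = 1059.4955

1059.50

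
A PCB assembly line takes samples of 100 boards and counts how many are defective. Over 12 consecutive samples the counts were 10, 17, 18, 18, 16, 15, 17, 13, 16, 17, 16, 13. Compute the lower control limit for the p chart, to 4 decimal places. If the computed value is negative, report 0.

0.0464

p̄ = Σdᵢ / (k·n) = 186 / (12 × 100) = 0.15500
LCL = p̄ − 3·√(p̄(1−p̄)/n) = 0.15500 − 3 × 0.03619 = 0.04643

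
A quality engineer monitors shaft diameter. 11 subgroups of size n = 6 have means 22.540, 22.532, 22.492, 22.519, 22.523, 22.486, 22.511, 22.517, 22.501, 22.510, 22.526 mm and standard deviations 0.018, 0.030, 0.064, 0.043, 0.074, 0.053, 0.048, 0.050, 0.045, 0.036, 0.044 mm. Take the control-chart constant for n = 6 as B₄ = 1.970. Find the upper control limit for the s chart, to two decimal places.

0.09

s̄ = (0.018 + 0.030 + 0.064 + 0.043 + 0.074 + 0.053 + 0.048 + 0.050 + 0.045 + 0.036 + 0.044) / 11 = 0.0459
UCL_s = B₄·s̄ = 1.970 × 0.0459 = 0.0904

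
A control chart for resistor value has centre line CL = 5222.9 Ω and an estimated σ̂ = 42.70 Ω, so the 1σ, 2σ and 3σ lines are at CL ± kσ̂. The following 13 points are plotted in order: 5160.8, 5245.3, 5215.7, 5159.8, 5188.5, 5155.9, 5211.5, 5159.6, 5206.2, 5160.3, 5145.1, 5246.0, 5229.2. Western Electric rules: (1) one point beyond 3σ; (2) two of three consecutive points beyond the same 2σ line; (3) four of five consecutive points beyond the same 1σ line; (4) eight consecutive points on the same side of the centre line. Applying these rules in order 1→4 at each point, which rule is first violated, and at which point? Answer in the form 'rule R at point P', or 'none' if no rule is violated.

rule 4 at point 10

Zone of each point (C = within 1σ̂, B = 1σ̂–2σ̂, A = 2σ̂–3σ̂, * = beyond 3σ̂; sign = side of CL): 1:-B, 2:+C, 3:-C, 4:-B, 5:-C, 6:-B, 7:-C, 8:-B, 9:-C, 10:-B, 11:-B, 12:+C, 13:+C
Rule 4 (eight consecutive points on the same side of the centre line) is satisfied at point 10.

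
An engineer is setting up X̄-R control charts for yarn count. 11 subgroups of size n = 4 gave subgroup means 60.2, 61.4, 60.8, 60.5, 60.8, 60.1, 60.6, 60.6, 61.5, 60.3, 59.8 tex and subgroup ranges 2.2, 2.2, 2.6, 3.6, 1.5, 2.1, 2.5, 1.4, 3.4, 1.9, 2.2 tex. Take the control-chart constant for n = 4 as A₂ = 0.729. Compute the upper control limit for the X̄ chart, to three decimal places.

X̄̄ = (60.2 + 61.4 + 60.8 + 60.5 + 60.8 + 60.1 + 60.6 + 60.6 + 61.5 + 60.3 + 59.8) / 11 = 666.6000 / 11 = 60.6000
R̄ = (2.2 + 2.2 + 2.6 + 3.6 + 1.5 + 2.1 + 2.5 + 1.4 + 3.4 + 1.9 + 2.2) / 11 = 25.6000 / 11 = 2.3273
UCL = X̄̄ + A₂·R̄ = 60.6000 + 0.729 × 2.3273 = 62.2966

62.297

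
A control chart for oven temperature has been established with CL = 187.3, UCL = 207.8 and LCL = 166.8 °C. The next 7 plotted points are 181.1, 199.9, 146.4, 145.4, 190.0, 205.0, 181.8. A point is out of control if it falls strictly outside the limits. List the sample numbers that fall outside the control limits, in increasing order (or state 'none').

Compare each point to [166.8, 207.8]: sample 3 = 146.4 < LCL; sample 4 = 145.4 < LCL.

3, 4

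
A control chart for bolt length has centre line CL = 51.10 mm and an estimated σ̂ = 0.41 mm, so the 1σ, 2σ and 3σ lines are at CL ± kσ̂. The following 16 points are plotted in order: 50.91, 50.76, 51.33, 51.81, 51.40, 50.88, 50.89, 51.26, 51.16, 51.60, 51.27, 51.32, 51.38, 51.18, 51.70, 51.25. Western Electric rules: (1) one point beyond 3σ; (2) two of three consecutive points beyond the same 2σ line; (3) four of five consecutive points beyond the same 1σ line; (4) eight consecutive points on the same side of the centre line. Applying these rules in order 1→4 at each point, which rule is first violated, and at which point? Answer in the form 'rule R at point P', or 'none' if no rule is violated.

rule 4 at point 15

Zone of each point (C = within 1σ̂, B = 1σ̂–2σ̂, A = 2σ̂–3σ̂, * = beyond 3σ̂; sign = side of CL): 1:-C, 2:-C, 3:+C, 4:+B, 5:+C, 6:-C, 7:-C, 8:+C, 9:+C, 10:+B, 11:+C, 12:+C, 13:+C, 14:+C, 15:+B, 16:+C
Rule 4 (eight consecutive points on the same side of the centre line) is satisfied at point 15.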